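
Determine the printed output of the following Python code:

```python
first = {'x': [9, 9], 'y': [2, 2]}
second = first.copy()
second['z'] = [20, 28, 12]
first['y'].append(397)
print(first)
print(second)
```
{'x': [9, 9], 'y': [2, 2, 397]}
{'x': [9, 9], 'y': [2, 2, 397], 'z': [20, 28, 12]}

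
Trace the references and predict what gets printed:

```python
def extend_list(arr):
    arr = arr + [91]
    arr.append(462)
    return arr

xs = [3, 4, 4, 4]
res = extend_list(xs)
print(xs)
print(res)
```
[3, 4, 4, 4]
[3, 4, 4, 4, 91, 462]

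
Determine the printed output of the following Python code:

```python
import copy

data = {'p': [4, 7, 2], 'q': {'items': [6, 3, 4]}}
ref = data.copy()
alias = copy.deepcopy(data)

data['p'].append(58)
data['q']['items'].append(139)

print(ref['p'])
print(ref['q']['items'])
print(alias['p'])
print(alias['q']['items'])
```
[4, 7, 2, 58]
[6, 3, 4, 139]
[4, 7, 2]
[6, 3, 4]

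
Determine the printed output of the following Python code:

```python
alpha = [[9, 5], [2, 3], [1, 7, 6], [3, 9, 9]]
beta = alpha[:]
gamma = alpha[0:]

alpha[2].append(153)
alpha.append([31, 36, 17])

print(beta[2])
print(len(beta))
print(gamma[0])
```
[1, 7, 6, 153]
4
[9, 5]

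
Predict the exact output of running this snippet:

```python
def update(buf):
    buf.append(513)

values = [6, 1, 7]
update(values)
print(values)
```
[6, 1, 7, 513]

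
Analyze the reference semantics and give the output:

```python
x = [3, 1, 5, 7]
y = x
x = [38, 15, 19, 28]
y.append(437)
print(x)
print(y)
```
[38, 15, 19, 28]
[3, 1, 5, 7, 437]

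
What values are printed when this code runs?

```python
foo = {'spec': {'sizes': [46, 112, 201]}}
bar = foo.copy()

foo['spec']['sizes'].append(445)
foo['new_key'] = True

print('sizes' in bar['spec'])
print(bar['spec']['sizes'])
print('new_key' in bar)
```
True
[46, 112, 201, 445]
False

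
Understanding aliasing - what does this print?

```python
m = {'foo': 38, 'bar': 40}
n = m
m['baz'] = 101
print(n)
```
{'foo': 38, 'bar': 40, 'baz': 101}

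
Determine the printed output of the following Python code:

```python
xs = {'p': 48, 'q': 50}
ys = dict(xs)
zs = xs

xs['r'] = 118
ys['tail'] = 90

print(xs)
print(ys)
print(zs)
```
{'p': 48, 'q': 50, 'r': 118}
{'p': 48, 'q': 50, 'tail': 90}
{'p': 48, 'q': 50, 'r': 118}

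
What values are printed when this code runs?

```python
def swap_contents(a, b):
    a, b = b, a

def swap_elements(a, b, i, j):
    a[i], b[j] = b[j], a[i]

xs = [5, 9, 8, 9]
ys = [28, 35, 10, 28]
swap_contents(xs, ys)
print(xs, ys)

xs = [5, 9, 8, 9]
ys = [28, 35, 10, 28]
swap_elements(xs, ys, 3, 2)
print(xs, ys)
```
[5, 9, 8, 9] [28, 35, 10, 28]
[5, 9, 8, 10] [28, 35, 9, 28]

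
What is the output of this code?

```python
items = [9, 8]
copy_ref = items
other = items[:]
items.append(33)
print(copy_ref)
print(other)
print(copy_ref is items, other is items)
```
[9, 8, 33]
[9, 8]
True False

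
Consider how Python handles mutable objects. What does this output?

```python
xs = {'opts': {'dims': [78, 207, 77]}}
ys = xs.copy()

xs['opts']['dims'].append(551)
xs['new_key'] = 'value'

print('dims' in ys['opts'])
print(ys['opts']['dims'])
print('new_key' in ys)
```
True
[78, 207, 77, 551]
False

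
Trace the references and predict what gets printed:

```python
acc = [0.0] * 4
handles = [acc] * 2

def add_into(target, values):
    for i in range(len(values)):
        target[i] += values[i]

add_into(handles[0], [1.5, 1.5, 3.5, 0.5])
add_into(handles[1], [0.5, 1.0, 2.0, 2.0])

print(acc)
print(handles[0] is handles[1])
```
[2.0, 2.5, 5.5, 2.5]
True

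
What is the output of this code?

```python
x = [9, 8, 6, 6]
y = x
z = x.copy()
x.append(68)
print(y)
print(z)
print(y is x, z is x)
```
[9, 8, 6, 6, 68]
[9, 8, 6, 6]
True False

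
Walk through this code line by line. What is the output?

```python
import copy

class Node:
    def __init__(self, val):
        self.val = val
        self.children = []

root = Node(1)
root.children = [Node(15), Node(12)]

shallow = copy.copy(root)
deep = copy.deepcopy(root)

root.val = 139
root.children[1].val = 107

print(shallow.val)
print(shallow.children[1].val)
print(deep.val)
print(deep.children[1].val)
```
1
107
1
12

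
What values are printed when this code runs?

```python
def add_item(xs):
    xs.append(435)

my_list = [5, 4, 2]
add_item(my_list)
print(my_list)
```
[5, 4, 2, 435]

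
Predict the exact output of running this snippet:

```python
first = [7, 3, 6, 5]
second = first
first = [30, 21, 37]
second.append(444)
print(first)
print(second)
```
[30, 21, 37]
[7, 3, 6, 5, 444]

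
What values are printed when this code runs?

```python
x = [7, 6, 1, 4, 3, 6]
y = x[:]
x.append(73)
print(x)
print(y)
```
[7, 6, 1, 4, 3, 6, 73]
[7, 6, 1, 4, 3, 6]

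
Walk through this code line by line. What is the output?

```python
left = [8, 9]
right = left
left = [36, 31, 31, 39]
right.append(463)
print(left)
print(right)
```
[36, 31, 31, 39]
[8, 9, 463]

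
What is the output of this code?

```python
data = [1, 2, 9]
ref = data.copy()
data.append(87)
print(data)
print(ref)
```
[1, 2, 9, 87]
[1, 2, 9]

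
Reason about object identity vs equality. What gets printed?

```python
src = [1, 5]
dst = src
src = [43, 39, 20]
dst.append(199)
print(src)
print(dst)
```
[43, 39, 20]
[1, 5, 199]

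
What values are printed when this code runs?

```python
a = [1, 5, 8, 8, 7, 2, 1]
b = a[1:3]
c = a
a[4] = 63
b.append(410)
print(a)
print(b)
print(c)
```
[1, 5, 8, 8, 63, 2, 1]
[5, 8, 410]
[1, 5, 8, 8, 63, 2, 1]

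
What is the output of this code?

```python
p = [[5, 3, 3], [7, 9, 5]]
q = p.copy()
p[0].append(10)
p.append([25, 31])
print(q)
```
[[5, 3, 3, 10], [7, 9, 5]]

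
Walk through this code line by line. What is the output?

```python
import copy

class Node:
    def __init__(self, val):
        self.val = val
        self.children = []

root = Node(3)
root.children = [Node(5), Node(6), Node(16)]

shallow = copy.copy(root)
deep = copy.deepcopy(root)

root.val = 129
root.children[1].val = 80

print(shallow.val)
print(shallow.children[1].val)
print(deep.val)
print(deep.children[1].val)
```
3
80
3
6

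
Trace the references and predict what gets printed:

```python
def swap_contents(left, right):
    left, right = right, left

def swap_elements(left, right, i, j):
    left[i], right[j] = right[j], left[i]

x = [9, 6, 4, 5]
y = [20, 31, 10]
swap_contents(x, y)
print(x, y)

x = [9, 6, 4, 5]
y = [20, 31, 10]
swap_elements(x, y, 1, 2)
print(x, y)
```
[9, 6, 4, 5] [20, 31, 10]
[9, 10, 4, 5] [20, 31, 6]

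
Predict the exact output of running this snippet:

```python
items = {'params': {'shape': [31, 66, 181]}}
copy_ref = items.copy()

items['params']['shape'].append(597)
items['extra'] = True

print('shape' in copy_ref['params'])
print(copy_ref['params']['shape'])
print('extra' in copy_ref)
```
True
[31, 66, 181, 597]
False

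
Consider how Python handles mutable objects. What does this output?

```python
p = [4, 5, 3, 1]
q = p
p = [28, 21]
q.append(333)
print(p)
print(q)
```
[28, 21]
[4, 5, 3, 1, 333]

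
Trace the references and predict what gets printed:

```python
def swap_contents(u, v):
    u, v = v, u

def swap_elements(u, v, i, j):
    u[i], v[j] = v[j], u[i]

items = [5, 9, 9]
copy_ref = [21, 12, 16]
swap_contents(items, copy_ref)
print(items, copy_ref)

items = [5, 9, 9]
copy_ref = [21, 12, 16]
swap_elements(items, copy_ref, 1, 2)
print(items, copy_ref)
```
[5, 9, 9] [21, 12, 16]
[5, 16, 9] [21, 12, 9]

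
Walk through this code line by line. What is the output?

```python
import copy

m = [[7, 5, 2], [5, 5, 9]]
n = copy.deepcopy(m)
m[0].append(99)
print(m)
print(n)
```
[[7, 5, 2, 99], [5, 5, 9]]
[[7, 5, 2], [5, 5, 9]]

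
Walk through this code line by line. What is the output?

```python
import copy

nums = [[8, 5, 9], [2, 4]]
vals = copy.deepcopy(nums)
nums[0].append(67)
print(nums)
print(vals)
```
[[8, 5, 9, 67], [2, 4]]
[[8, 5, 9], [2, 4]]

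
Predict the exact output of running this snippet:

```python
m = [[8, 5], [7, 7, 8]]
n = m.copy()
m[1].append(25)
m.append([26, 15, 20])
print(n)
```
[[8, 5], [7, 7, 8, 25]]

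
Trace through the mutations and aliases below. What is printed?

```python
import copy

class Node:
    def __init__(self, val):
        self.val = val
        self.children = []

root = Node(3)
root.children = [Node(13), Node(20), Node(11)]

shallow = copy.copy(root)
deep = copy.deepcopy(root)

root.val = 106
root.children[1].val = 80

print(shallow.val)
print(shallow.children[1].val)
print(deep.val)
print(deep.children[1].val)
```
3
80
3
20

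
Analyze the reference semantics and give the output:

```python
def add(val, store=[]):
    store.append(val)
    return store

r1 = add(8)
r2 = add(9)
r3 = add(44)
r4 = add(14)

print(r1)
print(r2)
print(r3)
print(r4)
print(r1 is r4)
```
[8, 9, 44, 14]
[8, 9, 44, 14]
[8, 9, 44, 14]
[8, 9, 44, 14]
True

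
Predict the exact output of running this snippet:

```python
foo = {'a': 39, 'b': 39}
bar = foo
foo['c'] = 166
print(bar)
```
{'a': 39, 'b': 39, 'c': 166}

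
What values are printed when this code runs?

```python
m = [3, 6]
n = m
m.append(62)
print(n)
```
[3, 6, 62]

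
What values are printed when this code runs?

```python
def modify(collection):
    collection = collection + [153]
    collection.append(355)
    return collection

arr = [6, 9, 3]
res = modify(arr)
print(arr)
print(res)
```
[6, 9, 3]
[6, 9, 3, 153, 355]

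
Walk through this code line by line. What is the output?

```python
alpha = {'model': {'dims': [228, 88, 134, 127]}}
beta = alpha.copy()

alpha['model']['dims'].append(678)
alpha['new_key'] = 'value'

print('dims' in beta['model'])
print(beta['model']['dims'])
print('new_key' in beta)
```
True
[228, 88, 134, 127, 678]
False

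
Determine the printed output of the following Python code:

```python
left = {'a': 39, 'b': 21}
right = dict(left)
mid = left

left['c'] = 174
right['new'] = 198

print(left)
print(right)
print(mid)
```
{'a': 39, 'b': 21, 'c': 174}
{'a': 39, 'b': 21, 'new': 198}
{'a': 39, 'b': 21, 'c': 174}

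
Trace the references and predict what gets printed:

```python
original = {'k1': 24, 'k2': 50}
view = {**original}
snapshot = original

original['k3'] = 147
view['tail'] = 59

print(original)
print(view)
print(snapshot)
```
{'k1': 24, 'k2': 50, 'k3': 147}
{'k1': 24, 'k2': 50, 'tail': 59}
{'k1': 24, 'k2': 50, 'k3': 147}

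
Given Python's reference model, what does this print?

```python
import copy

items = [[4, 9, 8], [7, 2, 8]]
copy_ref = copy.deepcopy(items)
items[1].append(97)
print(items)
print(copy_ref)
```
[[4, 9, 8], [7, 2, 8, 97]]
[[4, 9, 8], [7, 2, 8]]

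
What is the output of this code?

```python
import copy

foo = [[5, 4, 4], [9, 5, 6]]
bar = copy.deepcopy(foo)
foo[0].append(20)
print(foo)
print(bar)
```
[[5, 4, 4, 20], [9, 5, 6]]
[[5, 4, 4], [9, 5, 6]]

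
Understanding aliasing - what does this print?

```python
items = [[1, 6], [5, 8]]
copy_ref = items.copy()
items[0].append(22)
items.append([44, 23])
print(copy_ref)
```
[[1, 6, 22], [5, 8]]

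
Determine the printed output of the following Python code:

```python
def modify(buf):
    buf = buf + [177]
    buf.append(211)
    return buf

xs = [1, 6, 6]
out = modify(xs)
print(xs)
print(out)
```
[1, 6, 6]
[1, 6, 6, 177, 211]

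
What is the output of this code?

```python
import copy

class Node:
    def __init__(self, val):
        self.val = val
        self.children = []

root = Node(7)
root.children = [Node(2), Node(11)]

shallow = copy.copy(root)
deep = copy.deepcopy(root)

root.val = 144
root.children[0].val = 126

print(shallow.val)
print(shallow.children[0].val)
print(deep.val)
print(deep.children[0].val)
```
7
126
7
2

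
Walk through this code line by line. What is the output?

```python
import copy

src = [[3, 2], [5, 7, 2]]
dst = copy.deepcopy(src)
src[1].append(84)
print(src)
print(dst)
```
[[3, 2], [5, 7, 2, 84]]
[[3, 2], [5, 7, 2]]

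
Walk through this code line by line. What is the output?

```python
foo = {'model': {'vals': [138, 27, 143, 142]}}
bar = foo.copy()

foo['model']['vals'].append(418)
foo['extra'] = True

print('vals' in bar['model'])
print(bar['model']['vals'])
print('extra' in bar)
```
True
[138, 27, 143, 142, 418]
False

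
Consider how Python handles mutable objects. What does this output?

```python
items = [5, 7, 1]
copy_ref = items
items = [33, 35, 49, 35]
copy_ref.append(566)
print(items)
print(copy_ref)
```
[33, 35, 49, 35]
[5, 7, 1, 566]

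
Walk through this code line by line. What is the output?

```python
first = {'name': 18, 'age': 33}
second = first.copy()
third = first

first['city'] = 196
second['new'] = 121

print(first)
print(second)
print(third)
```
{'name': 18, 'age': 33, 'city': 196}
{'name': 18, 'age': 33, 'new': 121}
{'name': 18, 'age': 33, 'city': 196}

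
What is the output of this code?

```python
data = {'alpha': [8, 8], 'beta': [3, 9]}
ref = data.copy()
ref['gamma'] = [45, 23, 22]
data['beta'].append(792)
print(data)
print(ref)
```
{'alpha': [8, 8], 'beta': [3, 9, 792]}
{'alpha': [8, 8], 'beta': [3, 9, 792], 'gamma': [45, 23, 22]}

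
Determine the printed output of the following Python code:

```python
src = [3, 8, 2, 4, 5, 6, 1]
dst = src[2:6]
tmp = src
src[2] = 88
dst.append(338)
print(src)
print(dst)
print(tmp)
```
[3, 8, 88, 4, 5, 6, 1]
[2, 4, 5, 6, 338]
[3, 8, 88, 4, 5, 6, 1]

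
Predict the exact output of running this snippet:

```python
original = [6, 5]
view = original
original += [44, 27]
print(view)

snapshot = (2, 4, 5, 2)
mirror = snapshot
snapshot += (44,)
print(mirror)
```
[6, 5, 44, 27]
(2, 4, 5, 2)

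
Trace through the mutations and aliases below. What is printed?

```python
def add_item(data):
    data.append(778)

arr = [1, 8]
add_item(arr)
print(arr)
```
[1, 8, 778]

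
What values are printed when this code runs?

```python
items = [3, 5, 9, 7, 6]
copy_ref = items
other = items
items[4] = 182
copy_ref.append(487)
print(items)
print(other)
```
[3, 5, 9, 7, 182, 487]
[3, 5, 9, 7, 182, 487]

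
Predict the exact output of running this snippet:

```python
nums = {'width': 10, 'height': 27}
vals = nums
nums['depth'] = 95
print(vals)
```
{'width': 10, 'height': 27, 'depth': 95}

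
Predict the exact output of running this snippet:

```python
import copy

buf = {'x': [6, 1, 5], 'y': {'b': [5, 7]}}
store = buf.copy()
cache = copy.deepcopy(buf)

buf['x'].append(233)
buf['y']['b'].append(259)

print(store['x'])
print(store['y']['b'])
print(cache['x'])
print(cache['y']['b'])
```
[6, 1, 5, 233]
[5, 7, 259]
[6, 1, 5]
[5, 7]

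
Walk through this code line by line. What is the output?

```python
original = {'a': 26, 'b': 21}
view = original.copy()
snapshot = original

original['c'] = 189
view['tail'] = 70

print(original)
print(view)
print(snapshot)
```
{'a': 26, 'b': 21, 'c': 189}
{'a': 26, 'b': 21, 'tail': 70}
{'a': 26, 'b': 21, 'c': 189}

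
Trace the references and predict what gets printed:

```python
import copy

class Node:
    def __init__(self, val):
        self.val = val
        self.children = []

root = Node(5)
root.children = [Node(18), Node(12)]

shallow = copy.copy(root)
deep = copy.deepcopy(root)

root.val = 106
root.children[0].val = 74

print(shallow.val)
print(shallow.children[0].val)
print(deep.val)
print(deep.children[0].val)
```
5
74
5
18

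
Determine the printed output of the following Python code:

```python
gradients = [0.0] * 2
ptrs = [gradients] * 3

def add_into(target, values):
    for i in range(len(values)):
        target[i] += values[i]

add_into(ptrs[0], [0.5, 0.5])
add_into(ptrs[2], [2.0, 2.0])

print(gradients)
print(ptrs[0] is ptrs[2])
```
[2.5, 2.5]
True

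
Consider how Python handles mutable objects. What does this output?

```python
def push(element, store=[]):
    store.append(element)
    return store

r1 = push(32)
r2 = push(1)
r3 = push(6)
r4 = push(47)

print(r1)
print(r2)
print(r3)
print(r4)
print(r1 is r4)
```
[32, 1, 6, 47]
[32, 1, 6, 47]
[32, 1, 6, 47]
[32, 1, 6, 47]
True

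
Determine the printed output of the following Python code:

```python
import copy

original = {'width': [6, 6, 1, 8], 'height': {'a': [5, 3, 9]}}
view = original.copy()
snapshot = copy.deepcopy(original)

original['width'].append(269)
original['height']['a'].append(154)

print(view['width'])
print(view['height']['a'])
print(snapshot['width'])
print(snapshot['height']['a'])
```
[6, 6, 1, 8, 269]
[5, 3, 9, 154]
[6, 6, 1, 8]
[5, 3, 9]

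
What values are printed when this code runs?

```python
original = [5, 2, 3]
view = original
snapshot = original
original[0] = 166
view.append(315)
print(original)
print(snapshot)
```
[166, 2, 3, 315]
[166, 2, 3, 315]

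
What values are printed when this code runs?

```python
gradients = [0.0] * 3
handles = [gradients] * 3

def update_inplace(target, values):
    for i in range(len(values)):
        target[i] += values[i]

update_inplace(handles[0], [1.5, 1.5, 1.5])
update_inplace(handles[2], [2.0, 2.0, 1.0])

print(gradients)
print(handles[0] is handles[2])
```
[3.5, 3.5, 2.5]
True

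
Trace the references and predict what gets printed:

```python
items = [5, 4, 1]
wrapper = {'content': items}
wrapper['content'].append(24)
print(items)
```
[5, 4, 1, 24]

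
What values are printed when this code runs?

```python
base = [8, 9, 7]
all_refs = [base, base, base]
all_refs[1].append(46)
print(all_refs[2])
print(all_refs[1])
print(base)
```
[8, 9, 7, 46]
[8, 9, 7, 46]
[8, 9, 7, 46]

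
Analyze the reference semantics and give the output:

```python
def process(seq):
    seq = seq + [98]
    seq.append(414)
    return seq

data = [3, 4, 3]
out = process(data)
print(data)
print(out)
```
[3, 4, 3]
[3, 4, 3, 98, 414]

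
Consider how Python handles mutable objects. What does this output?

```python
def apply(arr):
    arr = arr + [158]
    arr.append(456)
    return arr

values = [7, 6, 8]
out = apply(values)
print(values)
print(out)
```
[7, 6, 8]
[7, 6, 8, 158, 456]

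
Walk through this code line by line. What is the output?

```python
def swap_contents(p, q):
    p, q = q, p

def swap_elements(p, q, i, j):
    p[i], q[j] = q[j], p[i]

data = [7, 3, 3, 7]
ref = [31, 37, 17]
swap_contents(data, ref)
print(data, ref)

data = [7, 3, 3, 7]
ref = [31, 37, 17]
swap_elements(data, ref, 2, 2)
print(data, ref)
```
[7, 3, 3, 7] [31, 37, 17]
[7, 3, 17, 7] [31, 37, 3]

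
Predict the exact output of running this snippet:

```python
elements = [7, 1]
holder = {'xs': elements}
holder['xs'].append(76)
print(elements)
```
[7, 1, 76]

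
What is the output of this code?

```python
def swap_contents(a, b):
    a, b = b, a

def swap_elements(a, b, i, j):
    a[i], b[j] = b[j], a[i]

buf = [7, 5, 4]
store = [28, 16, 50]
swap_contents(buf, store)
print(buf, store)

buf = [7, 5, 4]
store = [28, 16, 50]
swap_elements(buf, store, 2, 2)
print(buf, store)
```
[7, 5, 4] [28, 16, 50]
[7, 5, 50] [28, 16, 4]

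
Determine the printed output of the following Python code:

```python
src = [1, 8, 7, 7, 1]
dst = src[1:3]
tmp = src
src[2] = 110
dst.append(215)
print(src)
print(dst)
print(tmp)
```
[1, 8, 110, 7, 1]
[8, 7, 215]
[1, 8, 110, 7, 1]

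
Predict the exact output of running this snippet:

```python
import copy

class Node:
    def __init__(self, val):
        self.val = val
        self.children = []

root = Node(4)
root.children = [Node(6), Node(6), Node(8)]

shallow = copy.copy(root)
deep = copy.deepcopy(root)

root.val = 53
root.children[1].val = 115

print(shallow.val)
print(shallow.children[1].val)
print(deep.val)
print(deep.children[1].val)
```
4
115
4
6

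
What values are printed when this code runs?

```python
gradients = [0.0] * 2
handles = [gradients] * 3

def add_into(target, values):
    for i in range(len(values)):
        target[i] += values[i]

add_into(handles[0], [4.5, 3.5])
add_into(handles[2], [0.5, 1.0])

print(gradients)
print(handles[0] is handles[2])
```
[5.0, 4.5]
True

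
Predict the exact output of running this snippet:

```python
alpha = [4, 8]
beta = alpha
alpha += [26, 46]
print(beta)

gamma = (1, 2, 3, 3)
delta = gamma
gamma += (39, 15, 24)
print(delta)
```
[4, 8, 26, 46]
(1, 2, 3, 3)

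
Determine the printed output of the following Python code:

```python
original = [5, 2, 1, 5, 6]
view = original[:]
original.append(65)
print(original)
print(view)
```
[5, 2, 1, 5, 6, 65]
[5, 2, 1, 5, 6]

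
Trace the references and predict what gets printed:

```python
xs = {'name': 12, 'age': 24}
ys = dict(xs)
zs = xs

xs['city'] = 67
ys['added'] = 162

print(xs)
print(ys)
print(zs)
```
{'name': 12, 'age': 24, 'city': 67}
{'name': 12, 'age': 24, 'added': 162}
{'name': 12, 'age': 24, 'city': 67}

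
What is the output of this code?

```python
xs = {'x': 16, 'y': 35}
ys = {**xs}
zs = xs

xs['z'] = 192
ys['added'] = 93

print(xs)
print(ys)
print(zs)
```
{'x': 16, 'y': 35, 'z': 192}
{'x': 16, 'y': 35, 'added': 93}
{'x': 16, 'y': 35, 'z': 192}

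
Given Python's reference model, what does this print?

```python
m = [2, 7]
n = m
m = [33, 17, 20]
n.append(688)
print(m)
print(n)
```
[33, 17, 20]
[2, 7, 688]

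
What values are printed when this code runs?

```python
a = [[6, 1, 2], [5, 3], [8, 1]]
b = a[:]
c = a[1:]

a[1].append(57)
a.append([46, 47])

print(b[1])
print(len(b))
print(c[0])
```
[5, 3, 57]
3
[5, 3, 57]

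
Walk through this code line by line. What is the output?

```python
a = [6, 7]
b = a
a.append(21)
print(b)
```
[6, 7, 21]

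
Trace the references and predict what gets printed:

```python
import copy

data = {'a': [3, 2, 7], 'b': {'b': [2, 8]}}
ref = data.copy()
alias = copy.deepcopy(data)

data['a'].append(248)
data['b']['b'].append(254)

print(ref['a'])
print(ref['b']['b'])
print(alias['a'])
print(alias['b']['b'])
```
[3, 2, 7, 248]
[2, 8, 254]
[3, 2, 7]
[2, 8]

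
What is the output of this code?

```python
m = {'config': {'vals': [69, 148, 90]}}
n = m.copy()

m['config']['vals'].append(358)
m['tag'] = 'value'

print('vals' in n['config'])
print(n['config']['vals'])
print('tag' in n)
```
True
[69, 148, 90, 358]
False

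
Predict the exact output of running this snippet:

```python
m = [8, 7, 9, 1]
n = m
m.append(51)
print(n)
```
[8, 7, 9, 1, 51]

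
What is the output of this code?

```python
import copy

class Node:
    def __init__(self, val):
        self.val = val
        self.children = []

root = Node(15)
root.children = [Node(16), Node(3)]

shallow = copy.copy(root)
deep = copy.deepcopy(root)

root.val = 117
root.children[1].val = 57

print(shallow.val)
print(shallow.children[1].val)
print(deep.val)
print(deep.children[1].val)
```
15
57
15
3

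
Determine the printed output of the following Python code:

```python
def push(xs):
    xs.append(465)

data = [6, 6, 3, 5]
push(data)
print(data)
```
[6, 6, 3, 5, 465]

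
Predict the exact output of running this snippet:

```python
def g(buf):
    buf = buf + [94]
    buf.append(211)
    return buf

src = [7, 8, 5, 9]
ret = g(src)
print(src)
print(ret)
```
[7, 8, 5, 9]
[7, 8, 5, 9, 94, 211]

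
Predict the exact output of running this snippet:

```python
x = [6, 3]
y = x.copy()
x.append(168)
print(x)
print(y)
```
[6, 3, 168]
[6, 3]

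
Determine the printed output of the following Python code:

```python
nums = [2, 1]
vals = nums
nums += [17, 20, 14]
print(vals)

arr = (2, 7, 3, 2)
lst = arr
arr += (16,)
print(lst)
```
[2, 1, 17, 20, 14]
(2, 7, 3, 2)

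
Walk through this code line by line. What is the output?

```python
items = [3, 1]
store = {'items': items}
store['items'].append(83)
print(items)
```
[3, 1, 83]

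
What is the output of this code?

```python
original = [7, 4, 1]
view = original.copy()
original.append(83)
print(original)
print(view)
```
[7, 4, 1, 83]
[7, 4, 1]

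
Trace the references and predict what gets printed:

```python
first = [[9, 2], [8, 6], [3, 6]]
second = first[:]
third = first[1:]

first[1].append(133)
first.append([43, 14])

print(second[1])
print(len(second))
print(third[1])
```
[8, 6, 133]
3
[3, 6]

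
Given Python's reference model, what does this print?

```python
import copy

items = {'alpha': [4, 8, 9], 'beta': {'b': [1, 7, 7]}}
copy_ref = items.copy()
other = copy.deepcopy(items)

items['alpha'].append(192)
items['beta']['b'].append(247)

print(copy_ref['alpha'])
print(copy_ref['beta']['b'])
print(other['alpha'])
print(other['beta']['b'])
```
[4, 8, 9, 192]
[1, 7, 7, 247]
[4, 8, 9]
[1, 7, 7]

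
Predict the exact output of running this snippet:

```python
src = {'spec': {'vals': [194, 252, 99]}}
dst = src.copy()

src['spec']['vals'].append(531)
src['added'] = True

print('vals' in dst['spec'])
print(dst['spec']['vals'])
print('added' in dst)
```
True
[194, 252, 99, 531]
False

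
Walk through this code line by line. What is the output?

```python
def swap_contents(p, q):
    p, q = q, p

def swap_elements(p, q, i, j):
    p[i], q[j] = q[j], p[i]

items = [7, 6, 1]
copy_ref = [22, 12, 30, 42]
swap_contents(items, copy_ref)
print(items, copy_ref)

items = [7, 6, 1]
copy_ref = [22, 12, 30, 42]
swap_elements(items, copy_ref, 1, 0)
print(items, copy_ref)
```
[7, 6, 1] [22, 12, 30, 42]
[7, 22, 1] [6, 12, 30, 42]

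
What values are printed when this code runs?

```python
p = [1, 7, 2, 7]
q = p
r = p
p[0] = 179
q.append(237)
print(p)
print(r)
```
[179, 7, 2, 7, 237]
[179, 7, 2, 7, 237]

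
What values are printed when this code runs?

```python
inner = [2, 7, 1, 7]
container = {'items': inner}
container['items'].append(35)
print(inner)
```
[2, 7, 1, 7, 35]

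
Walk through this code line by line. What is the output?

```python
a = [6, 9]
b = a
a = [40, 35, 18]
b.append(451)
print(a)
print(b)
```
[40, 35, 18]
[6, 9, 451]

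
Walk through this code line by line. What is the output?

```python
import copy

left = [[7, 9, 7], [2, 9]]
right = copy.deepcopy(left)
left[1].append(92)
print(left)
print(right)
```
[[7, 9, 7], [2, 9, 92]]
[[7, 9, 7], [2, 9]]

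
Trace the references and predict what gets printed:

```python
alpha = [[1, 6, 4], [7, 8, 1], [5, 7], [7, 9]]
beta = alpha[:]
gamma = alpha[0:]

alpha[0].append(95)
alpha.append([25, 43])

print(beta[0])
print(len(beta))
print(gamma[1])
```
[1, 6, 4, 95]
4
[7, 8, 1]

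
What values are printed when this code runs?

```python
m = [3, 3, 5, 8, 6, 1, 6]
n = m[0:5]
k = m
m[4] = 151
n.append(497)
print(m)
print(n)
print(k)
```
[3, 3, 5, 8, 151, 1, 6]
[3, 3, 5, 8, 6, 497]
[3, 3, 5, 8, 151, 1, 6]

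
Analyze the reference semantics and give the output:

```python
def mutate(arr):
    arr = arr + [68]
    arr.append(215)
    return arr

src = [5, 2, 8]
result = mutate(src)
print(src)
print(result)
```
[5, 2, 8]
[5, 2, 8, 68, 215]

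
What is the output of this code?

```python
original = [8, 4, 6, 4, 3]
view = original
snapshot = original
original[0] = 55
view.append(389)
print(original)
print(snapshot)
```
[55, 4, 6, 4, 3, 389]
[55, 4, 6, 4, 3, 389]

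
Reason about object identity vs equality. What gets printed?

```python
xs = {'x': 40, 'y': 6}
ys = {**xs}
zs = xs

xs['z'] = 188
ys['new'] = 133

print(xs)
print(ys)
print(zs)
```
{'x': 40, 'y': 6, 'z': 188}
{'x': 40, 'y': 6, 'new': 133}
{'x': 40, 'y': 6, 'z': 188}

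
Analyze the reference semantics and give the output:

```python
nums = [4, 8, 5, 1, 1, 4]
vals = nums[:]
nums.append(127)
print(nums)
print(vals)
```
[4, 8, 5, 1, 1, 4, 127]
[4, 8, 5, 1, 1, 4]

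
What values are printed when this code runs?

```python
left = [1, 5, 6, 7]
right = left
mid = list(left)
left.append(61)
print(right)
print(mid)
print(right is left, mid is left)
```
[1, 5, 6, 7, 61]
[1, 5, 6, 7]
True False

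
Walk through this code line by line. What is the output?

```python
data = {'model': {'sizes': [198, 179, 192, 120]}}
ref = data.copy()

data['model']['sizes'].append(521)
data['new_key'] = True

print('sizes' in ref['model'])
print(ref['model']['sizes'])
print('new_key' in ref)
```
True
[198, 179, 192, 120, 521]
False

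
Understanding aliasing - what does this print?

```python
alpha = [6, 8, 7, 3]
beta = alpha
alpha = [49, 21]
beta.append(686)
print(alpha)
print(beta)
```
[49, 21]
[6, 8, 7, 3, 686]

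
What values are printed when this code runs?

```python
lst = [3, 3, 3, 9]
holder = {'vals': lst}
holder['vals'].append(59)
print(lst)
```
[3, 3, 3, 9, 59]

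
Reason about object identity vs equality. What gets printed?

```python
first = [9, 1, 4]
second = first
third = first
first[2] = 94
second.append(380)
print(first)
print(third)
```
[9, 1, 94, 380]
[9, 1, 94, 380]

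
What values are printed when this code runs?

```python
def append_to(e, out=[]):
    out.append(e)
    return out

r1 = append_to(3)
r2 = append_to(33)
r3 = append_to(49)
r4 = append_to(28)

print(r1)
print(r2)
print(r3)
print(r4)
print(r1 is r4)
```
[3, 33, 49, 28]
[3, 33, 49, 28]
[3, 33, 49, 28]
[3, 33, 49, 28]
True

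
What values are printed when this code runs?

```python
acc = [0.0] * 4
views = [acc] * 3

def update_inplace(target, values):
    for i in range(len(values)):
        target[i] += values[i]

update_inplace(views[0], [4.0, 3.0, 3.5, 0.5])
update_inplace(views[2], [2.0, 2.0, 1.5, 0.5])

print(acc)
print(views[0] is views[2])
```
[6.0, 5.0, 5.0, 1.0]
True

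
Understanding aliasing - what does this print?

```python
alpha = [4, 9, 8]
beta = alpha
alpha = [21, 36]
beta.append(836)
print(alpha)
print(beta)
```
[21, 36]
[4, 9, 8, 836]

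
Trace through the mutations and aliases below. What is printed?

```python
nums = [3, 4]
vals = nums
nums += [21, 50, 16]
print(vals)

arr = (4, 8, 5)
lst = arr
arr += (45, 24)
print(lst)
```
[3, 4, 21, 50, 16]
(4, 8, 5)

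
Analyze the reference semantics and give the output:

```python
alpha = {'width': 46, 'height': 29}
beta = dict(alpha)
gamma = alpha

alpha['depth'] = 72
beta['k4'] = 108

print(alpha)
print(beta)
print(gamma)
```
{'width': 46, 'height': 29, 'depth': 72}
{'width': 46, 'height': 29, 'k4': 108}
{'width': 46, 'height': 29, 'depth': 72}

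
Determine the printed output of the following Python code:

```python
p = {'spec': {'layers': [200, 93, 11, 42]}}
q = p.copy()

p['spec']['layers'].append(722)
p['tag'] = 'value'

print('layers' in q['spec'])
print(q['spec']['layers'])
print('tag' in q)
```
True
[200, 93, 11, 42, 722]
False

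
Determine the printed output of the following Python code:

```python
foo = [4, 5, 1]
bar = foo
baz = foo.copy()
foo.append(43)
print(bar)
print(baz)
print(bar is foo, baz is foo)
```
[4, 5, 1, 43]
[4, 5, 1]
True False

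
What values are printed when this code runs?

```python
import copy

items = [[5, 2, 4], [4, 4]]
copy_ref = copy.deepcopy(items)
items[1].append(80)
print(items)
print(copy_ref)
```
[[5, 2, 4], [4, 4, 80]]
[[5, 2, 4], [4, 4]]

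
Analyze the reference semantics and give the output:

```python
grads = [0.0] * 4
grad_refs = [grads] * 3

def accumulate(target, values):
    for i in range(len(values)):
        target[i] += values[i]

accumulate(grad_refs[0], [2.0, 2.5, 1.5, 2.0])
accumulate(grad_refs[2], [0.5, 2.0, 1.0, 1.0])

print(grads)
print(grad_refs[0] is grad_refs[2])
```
[2.5, 4.5, 2.5, 3.0]
True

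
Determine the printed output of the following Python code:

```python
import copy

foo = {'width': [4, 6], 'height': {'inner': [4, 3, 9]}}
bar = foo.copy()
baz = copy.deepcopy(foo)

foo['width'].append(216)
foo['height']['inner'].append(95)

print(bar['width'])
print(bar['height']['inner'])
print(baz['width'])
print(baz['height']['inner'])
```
[4, 6, 216]
[4, 3, 9, 95]
[4, 6]
[4, 3, 9]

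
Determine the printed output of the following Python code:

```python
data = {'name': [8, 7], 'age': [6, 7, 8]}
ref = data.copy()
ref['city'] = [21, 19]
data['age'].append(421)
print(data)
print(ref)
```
{'name': [8, 7], 'age': [6, 7, 8, 421]}
{'name': [8, 7], 'age': [6, 7, 8, 421], 'city': [21, 19]}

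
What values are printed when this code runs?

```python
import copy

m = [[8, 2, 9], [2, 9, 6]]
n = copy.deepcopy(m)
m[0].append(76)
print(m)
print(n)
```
[[8, 2, 9, 76], [2, 9, 6]]
[[8, 2, 9], [2, 9, 6]]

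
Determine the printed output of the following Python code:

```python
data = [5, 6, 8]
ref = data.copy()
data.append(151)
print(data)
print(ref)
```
[5, 6, 8, 151]
[5, 6, 8]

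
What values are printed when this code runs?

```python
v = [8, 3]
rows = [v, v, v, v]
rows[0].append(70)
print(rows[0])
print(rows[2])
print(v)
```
[8, 3, 70]
[8, 3, 70]
[8, 3, 70]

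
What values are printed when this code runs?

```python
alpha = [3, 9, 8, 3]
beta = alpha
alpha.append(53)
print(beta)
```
[3, 9, 8, 3, 53]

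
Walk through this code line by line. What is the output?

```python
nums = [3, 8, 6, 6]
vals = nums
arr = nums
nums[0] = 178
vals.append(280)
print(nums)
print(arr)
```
[178, 8, 6, 6, 280]
[178, 8, 6, 6, 280]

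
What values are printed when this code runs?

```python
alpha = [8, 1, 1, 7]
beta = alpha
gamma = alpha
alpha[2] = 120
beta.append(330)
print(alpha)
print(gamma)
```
[8, 1, 120, 7, 330]
[8, 1, 120, 7, 330]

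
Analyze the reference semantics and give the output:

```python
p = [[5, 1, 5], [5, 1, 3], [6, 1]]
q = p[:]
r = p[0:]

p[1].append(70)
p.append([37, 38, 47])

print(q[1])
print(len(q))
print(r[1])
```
[5, 1, 3, 70]
3
[5, 1, 3, 70]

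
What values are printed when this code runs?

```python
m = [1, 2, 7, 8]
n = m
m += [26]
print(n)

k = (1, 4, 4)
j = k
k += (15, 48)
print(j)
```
[1, 2, 7, 8, 26]
(1, 4, 4)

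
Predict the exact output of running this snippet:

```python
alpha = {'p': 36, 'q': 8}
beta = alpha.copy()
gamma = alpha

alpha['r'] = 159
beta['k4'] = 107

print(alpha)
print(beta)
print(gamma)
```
{'p': 36, 'q': 8, 'r': 159}
{'p': 36, 'q': 8, 'k4': 107}
{'p': 36, 'q': 8, 'r': 159}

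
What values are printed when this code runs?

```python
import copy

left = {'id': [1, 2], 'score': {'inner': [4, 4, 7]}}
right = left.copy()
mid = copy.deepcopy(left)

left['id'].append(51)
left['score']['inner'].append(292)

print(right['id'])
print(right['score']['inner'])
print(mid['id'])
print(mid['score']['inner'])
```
[1, 2, 51]
[4, 4, 7, 292]
[1, 2]
[4, 4, 7]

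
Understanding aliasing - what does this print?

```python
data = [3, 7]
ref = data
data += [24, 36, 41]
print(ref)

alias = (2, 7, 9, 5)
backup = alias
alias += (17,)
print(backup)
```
[3, 7, 24, 36, 41]
(2, 7, 9, 5)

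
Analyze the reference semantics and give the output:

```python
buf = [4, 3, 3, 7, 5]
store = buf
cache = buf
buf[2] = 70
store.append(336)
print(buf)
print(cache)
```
[4, 3, 70, 7, 5, 336]
[4, 3, 70, 7, 5, 336]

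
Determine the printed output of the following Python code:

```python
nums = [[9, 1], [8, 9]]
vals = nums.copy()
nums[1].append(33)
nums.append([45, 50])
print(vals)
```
[[9, 1], [8, 9, 33]]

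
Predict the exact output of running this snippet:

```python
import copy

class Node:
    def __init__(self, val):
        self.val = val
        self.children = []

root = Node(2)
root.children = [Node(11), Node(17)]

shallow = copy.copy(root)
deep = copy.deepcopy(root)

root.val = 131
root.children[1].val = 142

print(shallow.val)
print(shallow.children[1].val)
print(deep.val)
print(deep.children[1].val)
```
2
142
2
17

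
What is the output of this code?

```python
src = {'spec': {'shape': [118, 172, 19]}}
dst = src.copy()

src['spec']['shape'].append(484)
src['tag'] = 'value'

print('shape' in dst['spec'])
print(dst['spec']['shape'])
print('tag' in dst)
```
True
[118, 172, 19, 484]
False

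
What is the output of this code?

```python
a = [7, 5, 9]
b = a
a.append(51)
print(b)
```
[7, 5, 9, 51]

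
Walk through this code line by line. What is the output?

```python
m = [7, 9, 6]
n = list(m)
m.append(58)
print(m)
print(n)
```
[7, 9, 6, 58]
[7, 9, 6]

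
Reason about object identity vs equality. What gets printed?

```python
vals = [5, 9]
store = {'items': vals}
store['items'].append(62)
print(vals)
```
[5, 9, 62]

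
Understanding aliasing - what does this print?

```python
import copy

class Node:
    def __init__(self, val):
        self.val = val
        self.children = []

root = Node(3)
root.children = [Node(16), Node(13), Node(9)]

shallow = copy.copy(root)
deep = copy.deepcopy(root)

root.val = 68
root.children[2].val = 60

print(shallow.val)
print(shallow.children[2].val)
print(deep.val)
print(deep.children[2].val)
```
3
60
3
9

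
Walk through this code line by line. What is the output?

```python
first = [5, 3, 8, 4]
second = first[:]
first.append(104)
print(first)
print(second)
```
[5, 3, 8, 4, 104]
[5, 3, 8, 4]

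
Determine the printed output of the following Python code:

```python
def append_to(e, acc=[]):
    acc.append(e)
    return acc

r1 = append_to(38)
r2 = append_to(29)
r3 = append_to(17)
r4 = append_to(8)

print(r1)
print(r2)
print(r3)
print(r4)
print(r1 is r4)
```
[38, 29, 17, 8]
[38, 29, 17, 8]
[38, 29, 17, 8]
[38, 29, 17, 8]
True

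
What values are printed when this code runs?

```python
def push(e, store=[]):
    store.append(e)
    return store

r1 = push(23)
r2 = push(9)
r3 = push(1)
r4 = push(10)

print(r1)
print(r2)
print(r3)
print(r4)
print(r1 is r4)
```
[23, 9, 1, 10]
[23, 9, 1, 10]
[23, 9, 1, 10]
[23, 9, 1, 10]
True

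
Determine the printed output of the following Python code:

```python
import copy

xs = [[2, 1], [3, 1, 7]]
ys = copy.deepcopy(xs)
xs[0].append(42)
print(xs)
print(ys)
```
[[2, 1, 42], [3, 1, 7]]
[[2, 1], [3, 1, 7]]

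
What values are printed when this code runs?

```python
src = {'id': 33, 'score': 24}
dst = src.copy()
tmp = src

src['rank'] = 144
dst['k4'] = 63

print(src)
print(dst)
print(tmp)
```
{'id': 33, 'score': 24, 'rank': 144}
{'id': 33, 'score': 24, 'k4': 63}
{'id': 33, 'score': 24, 'rank': 144}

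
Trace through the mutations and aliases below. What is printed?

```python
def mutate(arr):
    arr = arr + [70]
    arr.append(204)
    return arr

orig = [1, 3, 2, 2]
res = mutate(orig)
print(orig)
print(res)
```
[1, 3, 2, 2]
[1, 3, 2, 2, 70, 204]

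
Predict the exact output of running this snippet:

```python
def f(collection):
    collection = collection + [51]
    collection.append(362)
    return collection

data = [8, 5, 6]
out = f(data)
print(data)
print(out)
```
[8, 5, 6]
[8, 5, 6, 51, 362]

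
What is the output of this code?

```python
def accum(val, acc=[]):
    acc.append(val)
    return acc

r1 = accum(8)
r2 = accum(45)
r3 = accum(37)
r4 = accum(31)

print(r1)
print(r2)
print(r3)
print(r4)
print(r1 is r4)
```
[8, 45, 37, 31]
[8, 45, 37, 31]
[8, 45, 37, 31]
[8, 45, 37, 31]
True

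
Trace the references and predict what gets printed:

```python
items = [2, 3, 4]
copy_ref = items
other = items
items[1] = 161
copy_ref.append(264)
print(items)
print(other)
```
[2, 161, 4, 264]
[2, 161, 4, 264]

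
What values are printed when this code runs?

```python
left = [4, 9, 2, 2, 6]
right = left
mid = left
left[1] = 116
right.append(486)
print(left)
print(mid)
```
[4, 116, 2, 2, 6, 486]
[4, 116, 2, 2, 6, 486]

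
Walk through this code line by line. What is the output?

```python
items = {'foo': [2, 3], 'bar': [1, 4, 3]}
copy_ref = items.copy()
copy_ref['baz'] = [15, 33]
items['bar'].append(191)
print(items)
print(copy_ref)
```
{'foo': [2, 3], 'bar': [1, 4, 3, 191]}
{'foo': [2, 3], 'bar': [1, 4, 3, 191], 'baz': [15, 33]}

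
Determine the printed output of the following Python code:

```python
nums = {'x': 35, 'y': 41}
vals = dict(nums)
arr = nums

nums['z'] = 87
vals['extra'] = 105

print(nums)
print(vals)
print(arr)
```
{'x': 35, 'y': 41, 'z': 87}
{'x': 35, 'y': 41, 'extra': 105}
{'x': 35, 'y': 41, 'z': 87}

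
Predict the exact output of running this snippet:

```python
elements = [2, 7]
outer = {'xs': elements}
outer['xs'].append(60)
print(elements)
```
[2, 7, 60]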